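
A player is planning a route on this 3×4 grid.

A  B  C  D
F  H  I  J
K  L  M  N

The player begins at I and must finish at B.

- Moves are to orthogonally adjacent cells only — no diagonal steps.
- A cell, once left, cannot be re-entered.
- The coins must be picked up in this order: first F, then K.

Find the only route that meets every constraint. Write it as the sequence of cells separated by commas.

The waypoints must appear in the order F, K, with no cell reused.
Route from I: left 2 to F, down 1 to K, right 3 to N, up 2 to D, left 2 to B — 10 moves in all.
Check: order respected (F at step 2, K at step 3).

I, H, F, K, L, M, N, J, D, C, B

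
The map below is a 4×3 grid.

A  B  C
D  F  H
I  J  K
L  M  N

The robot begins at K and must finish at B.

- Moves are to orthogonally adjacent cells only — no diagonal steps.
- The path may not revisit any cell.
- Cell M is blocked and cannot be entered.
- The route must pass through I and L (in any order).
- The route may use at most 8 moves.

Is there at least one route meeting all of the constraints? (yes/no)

L must be visited but has only one open neighbour (I), and it is neither the start nor the goal — the route would have to enter and leave through I, re-entering it.

no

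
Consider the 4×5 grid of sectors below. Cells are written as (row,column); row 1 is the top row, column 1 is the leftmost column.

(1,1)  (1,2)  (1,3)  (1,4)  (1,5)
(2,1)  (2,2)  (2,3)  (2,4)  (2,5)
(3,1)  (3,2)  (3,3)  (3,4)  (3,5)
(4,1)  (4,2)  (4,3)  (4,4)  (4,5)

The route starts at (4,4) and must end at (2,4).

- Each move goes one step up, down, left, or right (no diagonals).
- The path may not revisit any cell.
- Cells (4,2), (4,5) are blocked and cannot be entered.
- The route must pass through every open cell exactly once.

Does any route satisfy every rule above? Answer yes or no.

Cell (4,1) has only one open neighbour but is neither the start nor the goal, so a Hamiltonian route would have to both enter and leave it through the same neighbour — impossible without revisiting.

no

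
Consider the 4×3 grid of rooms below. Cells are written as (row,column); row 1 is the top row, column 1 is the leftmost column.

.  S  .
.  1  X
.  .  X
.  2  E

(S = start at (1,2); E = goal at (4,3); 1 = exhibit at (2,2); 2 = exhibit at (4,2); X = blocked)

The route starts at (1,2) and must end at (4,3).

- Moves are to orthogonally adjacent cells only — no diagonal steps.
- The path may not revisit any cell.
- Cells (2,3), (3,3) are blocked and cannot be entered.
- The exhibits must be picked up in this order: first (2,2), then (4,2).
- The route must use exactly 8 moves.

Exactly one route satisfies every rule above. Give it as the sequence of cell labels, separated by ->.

(1,2) -> (1,1) -> (2,1) -> (2,2) -> (3,2) -> (3,1) -> (4,1) -> (4,2) -> (4,3)

The waypoints must appear in the order (2,2), (4,2), with no cell reused.
Route from (1,2): left 1 to (1,1), down 1 to (2,1), right 1 to (2,2), down 1 to (3,2), left 1 to (3,1), down 1 to (4,1), right 2 to (4,3) — 8 moves in all.
Check: order respected (1 at step 3, 2 at step 7); 8 moves as required.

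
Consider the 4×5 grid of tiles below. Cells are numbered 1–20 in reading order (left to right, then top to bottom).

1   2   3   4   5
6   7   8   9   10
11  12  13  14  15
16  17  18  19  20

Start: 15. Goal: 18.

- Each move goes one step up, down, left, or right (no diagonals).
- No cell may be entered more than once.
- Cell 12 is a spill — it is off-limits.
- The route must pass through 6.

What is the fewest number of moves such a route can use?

9

Any route passes through 6 somewhere between 15 and 18. Summing Manhattan distances along the two legs (15 → 6 → 18) gives a lower bound of 5 + 4 = 9 moves.
A route of 9 moves achieves this: 15 → 10 → 9 → 8 → 7 → 6 → 11 → 16 → 17 → 18.
Since 9 matches the lower bound, it is optimal.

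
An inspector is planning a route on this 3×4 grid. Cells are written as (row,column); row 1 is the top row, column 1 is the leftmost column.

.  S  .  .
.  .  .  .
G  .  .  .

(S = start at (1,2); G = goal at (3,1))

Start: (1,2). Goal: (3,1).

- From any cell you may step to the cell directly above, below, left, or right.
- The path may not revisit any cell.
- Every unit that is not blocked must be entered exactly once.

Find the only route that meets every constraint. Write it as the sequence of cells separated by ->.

(1,2) -> (1,1) -> (2,1) -> (2,2) -> (2,3) -> (1,3) -> (1,4) -> (2,4) -> (3,4) -> (3,3) -> (3,2) -> (3,1)

Need to visit all 12 open cells exactly once, starting at (1,2) and ending at (3,1).
Cell (1,4) has only two open neighbours ((2,4) and (1,3)), so the path must pass straight through it: one of those is the cell it's entered from and the other is where it exits.
Route from (1,2): left to (1,1), down to (2,1), 2× right (reaching (2,3)), up to (1,3), right to (1,4), 2× down (reaching (3,4)), 3× left (reaching (3,1)) — 11 moves in all.
Check: all 12 open cells covered.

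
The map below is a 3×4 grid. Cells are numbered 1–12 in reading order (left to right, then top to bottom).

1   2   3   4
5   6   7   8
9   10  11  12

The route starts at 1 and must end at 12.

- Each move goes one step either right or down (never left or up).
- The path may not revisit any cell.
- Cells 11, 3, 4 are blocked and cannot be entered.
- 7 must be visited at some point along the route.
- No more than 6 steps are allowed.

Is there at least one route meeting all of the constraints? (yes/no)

yes

One route that works: 1 → 5 → 6 → 7 → 8 → 12.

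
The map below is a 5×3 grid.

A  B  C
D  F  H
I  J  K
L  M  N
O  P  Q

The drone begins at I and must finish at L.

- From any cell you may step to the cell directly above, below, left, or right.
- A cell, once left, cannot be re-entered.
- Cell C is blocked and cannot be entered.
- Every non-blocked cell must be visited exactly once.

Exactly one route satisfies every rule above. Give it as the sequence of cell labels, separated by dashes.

Need to visit all 14 open cells exactly once, starting at I and ending at L.
Route from I: 2× up (reaching A), right to B, down to F, right to H, down to K, left to J, down to M, right to N, down to Q, 2× left (reaching O), up to L — 13 moves in all.
Check: all 14 open cells covered.

I - D - A - B - F - H - K - J - M - N - Q - P - O - L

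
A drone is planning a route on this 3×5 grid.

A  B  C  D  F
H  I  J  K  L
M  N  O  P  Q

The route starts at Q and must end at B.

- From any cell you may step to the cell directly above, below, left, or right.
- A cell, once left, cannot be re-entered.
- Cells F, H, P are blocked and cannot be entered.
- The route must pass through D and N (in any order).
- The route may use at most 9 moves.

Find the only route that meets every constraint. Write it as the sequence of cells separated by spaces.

The budget equals the shortest possible length, so every move has to be on a shortest route through the required cells.
Route from Q: up 1 to L, left 1 to K, up 1 to D, left 1 to C, down 2 to O, left 1 to N, up 2 to B — 9 moves in all.
Check: all required cells visited; 9 ≤ 9 moves.

Q L K D C J O N I B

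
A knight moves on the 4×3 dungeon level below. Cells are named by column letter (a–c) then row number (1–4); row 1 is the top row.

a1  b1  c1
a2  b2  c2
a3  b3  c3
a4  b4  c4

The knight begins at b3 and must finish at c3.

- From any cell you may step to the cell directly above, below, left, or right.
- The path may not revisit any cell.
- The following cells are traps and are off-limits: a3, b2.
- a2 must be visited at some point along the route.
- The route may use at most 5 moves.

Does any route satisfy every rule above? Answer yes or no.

a2 must be visited but has only one open neighbour (a1), and it is neither the start nor the goal — the route would have to enter and leave through a1, re-entering it.

no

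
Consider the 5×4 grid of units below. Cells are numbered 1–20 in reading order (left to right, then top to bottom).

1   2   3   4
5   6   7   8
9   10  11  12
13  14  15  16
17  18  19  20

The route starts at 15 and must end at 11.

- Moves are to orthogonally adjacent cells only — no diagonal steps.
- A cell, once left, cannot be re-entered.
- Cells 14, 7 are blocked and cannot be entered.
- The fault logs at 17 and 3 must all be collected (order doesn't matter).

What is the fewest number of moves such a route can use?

Any route passes through 17 and 3 in some order between 15 and 11. Summing Manhattan distances along each leg and taking the cheapest ordering (15 → 17 → 3 → 11) gives a lower bound of 3 + 6 + 2 = 11 moves.
That bound ignores the blocked cells. Measuring each leg by the fewest moves that actually steer around them (15→17: 3; 17→3: 6; 3→11: 4) raises the lower bound to 13.
A route of 13 moves exists: 15 → 19 → 18 → 17 → 13 → 9 → 5 → 1 → 2 → 3 → 4 → 8 → 12 → 11.
Since 13 matches that lower bound, it is optimal.

13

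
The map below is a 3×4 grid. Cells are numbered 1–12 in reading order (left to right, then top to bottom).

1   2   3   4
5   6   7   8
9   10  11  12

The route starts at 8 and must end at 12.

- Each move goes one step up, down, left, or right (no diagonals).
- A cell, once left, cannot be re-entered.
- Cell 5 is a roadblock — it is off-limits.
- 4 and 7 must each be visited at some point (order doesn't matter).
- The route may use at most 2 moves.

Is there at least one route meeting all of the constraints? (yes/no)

Even ignoring the no-revisit rule, getting from 8 to 12, taking the cheapest ordering 8 → 7 → 4 → 12 needs at least 1 + 2 + 2 = 5 moves (Manhattan distance per leg), which exceeds the 2-move limit.

no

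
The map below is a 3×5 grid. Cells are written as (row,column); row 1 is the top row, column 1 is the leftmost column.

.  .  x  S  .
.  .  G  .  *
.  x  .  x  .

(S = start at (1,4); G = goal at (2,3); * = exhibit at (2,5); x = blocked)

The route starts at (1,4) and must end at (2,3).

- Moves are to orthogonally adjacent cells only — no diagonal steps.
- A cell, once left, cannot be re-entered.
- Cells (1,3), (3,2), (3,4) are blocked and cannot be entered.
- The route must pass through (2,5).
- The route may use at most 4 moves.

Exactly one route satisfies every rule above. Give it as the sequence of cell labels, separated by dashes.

The 4-move cap with required stops at (2,5) leaves no slack for detours.
Route from (1,4): right to (1,5), down to (2,5), 2× left (reaching (2,3)) — 4 moves in all.
Check: all required cells visited; 4 ≤ 4 moves.

(1,4) - (1,5) - (2,5) - (2,4) - (2,3)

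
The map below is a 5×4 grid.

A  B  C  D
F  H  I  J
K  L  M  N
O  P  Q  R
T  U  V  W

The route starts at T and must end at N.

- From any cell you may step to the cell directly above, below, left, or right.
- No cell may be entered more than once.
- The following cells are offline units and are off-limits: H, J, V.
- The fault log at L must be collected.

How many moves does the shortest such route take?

Any route passes through L somewhere between T and N. Summing Manhattan distances along the two legs (T → L → N) gives a lower bound of 3 + 2 = 5 moves.
A route of 5 moves achieves this: T → O → K → L → M → N.
Since 5 matches the lower bound, it is optimal.

5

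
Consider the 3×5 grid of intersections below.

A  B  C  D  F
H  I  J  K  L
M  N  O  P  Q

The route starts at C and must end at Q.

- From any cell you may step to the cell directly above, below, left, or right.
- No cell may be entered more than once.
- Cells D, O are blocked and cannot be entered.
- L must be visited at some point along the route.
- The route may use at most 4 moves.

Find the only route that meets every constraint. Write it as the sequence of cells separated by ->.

C -> J -> K -> L -> Q

Any route must reach L and still end at Q within 4 moves, so the order of the required stops is forced.
Route from C: down to J, 2× right (reaching L), down to Q — 4 moves in all.
Check: all required cells visited; 4 ≤ 4 moves.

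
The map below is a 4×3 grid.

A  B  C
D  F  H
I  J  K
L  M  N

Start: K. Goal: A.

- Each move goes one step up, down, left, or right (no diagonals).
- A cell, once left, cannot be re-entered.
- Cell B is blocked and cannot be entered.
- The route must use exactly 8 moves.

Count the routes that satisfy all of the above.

Need simple routes of exactly 8 moves from K to A (Manhattan distance 4, so 2 moves are spent on a detour and 2 undoing it).
Enumerating: K H F J M L I D A | K N M L I J F D A.
That gives 2 routes.

2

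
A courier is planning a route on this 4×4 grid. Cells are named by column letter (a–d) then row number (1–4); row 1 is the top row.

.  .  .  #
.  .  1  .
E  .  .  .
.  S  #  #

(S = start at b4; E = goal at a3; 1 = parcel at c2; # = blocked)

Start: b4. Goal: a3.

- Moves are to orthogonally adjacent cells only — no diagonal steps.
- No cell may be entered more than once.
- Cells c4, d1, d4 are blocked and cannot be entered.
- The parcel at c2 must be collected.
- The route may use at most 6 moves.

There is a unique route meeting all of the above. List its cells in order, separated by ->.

b4 -> b3 -> c3 -> c2 -> b2 -> a2 -> a3

Any route must reach c2 and still end at a3 within 6 moves, so the order of the required stops is forced.
Route from b4: up to b3, right to c3, up to c2, 2× left (reaching a2), down to a3 — 6 moves in all.
Check: all required cells visited; 6 ≤ 6 moves.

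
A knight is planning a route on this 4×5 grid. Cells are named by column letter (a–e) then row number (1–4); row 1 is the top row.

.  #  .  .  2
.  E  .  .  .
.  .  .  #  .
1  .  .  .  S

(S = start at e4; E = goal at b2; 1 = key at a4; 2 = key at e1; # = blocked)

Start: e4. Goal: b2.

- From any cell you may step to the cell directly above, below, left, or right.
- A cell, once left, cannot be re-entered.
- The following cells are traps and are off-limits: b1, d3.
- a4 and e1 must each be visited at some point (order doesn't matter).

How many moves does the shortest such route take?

13

Any route passes through a4 and e1 in some order between e4 and b2. Summing Manhattan distances along each leg and taking the cheapest ordering (e4 → e1 → a4 → b2) gives a lower bound of 3 + 7 + 3 = 13 moves.
A route of 13 moves achieves this: e4 → e3 → e2 → e1 → d1 → d2 → c2 → c3 → c4 → b4 → a4 → a3 → a2 → b2.
Since 13 matches the lower bound, it is optimal.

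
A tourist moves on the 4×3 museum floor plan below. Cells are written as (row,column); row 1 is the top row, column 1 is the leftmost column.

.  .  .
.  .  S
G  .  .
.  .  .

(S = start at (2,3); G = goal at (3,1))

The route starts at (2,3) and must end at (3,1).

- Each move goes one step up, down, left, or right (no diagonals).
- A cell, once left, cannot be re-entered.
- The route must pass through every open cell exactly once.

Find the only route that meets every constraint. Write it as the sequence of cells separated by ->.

Need to visit all 12 open cells exactly once, starting at (2,3) and ending at (3,1).
Route from (2,3): up 1 to (1,3), left 2 to (1,1), down 1 to (2,1), right 1 to (2,2), down 1 to (3,2), right 1 to (3,3), down 1 to (4,3), left 2 to (4,1), up 1 to (3,1) — 11 moves in all.
Check: all 12 open cells covered.

(2,3) -> (1,3) -> (1,2) -> (1,1) -> (2,1) -> (2,2) -> (3,2) -> (3,3) -> (4,3) -> (4,2) -> (4,1) -> (3,1)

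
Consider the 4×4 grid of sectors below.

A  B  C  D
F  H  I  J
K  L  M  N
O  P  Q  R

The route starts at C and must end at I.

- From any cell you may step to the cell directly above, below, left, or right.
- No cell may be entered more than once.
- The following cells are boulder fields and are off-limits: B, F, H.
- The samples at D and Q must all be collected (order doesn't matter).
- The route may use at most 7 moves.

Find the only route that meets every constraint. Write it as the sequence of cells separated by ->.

Any route must reach D and Q and still end at I within 7 moves, so the order of the required stops is forced.
Route from C: right to D, 3× down (reaching R), left to Q, 2× up (reaching I) — 7 moves in all.
Check: all required cells visited; 7 ≤ 7 moves.

C -> D -> J -> N -> R -> Q -> M -> I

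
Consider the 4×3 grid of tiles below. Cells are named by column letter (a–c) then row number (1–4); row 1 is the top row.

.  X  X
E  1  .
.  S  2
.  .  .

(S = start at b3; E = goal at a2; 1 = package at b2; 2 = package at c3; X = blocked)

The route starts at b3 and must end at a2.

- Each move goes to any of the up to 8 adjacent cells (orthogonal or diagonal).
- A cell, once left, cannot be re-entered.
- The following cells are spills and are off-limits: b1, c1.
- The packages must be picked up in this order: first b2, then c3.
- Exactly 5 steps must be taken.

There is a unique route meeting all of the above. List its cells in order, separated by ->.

b3 -> b2 -> c3 -> b4 -> a3 -> a2

The waypoints must appear in the order b2, c3, with no cell reused.
Route from b3: up to b2, down-right to c3, down-left to b4, up-left to a3, up to a2 — 5 moves in all.
Check: order respected (1 at step 1, 2 at step 2); 5 moves as required.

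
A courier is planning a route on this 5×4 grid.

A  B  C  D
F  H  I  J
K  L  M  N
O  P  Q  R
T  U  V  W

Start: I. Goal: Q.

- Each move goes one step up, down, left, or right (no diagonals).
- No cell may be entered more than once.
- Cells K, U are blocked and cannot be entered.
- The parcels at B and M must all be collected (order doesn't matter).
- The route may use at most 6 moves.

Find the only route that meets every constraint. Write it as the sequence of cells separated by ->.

The 6-move cap with required stops at B, M leaves no slack for detours.
Route from I: up to C, left to B, 2× down (reaching L), right to M, down to Q — 6 moves in all.
Check: all required cells visited; 6 ≤ 6 moves.

I -> C -> B -> H -> L -> M -> Q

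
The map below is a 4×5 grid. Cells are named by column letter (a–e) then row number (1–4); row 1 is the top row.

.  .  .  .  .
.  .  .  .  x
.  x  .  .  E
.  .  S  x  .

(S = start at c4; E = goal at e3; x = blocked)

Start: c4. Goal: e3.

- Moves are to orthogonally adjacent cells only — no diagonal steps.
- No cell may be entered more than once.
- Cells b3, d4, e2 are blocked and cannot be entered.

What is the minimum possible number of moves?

The Manhattan distance from c4 to e3 is |4−3| + |3−5| = 3, so at least 3 moves are needed.
A route of 3 moves achieves this: c4 → c3 → d3 → e3.
Since 3 matches the lower bound, it is optimal.

3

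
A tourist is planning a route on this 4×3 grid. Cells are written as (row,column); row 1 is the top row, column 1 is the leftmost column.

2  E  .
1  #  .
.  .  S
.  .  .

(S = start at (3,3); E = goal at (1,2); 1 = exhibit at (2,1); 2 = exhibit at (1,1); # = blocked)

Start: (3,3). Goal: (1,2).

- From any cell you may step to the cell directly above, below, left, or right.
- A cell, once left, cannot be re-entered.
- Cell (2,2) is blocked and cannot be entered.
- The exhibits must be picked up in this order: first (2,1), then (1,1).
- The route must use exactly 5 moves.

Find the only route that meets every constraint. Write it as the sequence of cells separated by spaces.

The waypoints must appear in the order (2,1), (1,1), with no cell reused.
Route from (3,3): 2× left (reaching (3,1)), 2× up (reaching (1,1)), right to (1,2) — 5 moves in all.
Check: order respected (1 at step 3, 2 at step 4); 5 moves as required.

(3,3) (3,2) (3,1) (2,1) (1,1) (1,2)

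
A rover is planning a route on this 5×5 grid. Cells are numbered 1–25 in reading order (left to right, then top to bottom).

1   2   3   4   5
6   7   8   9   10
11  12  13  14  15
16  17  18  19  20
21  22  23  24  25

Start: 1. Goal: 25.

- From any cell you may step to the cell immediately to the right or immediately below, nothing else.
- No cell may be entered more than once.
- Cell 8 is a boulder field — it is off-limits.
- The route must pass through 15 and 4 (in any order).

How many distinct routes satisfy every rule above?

3

A right/down-only route from 1 to 25 makes exactly 4 down-moves and 4 right-moves in some order.
With no other constraints that would be C(8,4) = 70 routes.
A monotone route can only reach the required cells in the order 4, 15, so split there and multiply the segment counts (each segment already excludes blocked cells): 1→4: 1; 4→15: 3; 15→25: 1; product = 3.
That gives 3 routes.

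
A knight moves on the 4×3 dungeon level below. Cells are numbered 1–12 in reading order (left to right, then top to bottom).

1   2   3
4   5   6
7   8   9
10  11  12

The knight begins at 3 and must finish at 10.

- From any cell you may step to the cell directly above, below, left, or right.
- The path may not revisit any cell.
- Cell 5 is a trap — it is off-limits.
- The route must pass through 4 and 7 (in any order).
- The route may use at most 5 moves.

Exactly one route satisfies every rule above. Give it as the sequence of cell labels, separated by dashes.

Any route must reach 4 and 7 and still end at 10 within 5 moves, so the order of the required stops is forced.
Route from 3: 2× left (reaching 1), 3× down (reaching 10) — 5 moves in all.
Check: all required cells visited; 5 ≤ 5 moves.

3 - 2 - 1 - 4 - 7 - 10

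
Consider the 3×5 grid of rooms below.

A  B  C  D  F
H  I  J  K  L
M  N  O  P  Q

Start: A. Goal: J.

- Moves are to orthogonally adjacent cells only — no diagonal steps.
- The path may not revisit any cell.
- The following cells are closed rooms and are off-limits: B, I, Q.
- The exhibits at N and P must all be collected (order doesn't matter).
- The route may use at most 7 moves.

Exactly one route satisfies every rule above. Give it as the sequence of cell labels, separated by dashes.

A - H - M - N - O - P - K - J

The 7-move cap with required stops at N, P leaves no slack for detours.
Route from A: 2× down (reaching M), 3× right (reaching P), up to K, left to J — 7 moves in all.
Check: all required cells visited; 7 ≤ 7 moves.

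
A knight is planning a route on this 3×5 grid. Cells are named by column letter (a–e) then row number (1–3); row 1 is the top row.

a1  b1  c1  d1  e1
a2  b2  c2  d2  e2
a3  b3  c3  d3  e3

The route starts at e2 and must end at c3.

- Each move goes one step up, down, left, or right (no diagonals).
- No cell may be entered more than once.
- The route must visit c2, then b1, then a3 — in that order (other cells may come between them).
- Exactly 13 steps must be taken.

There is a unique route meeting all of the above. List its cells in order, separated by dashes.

e2 - e3 - d3 - d2 - d1 - c1 - c2 - b2 - b1 - a1 - a2 - a3 - b3 - c3

The waypoints must appear in the order c2, b1, a3, with no cell reused.
Route from e2: down to e3, left to d3, 2× up (reaching d1), left to c1, down to c2, left to b2, up to b1, left to a1, 2× down (reaching a3), 2× right (reaching c3) — 13 moves in all.
Check: order respected (c2 at step 6, b1 at step 8, a3 at step 11); 13 moves as required.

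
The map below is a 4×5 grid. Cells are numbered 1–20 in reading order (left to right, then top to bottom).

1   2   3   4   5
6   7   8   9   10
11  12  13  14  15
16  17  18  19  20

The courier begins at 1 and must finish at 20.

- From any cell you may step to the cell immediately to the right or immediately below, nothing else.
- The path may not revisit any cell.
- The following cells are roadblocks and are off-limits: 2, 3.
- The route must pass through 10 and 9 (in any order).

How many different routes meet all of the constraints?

A right/down-only route from 1 to 20 makes exactly 3 down-moves and 4 right-moves in some order.
With no other constraints that would be C(7,3) = 35 routes.
A monotone route can only reach the required cells in the order 9, 10, so split there and multiply the segment counts (each segment already excludes blocked cells): 1→9: 1; 9→10: 1; 10→20: 1; product = 1.
That gives 1 route.

1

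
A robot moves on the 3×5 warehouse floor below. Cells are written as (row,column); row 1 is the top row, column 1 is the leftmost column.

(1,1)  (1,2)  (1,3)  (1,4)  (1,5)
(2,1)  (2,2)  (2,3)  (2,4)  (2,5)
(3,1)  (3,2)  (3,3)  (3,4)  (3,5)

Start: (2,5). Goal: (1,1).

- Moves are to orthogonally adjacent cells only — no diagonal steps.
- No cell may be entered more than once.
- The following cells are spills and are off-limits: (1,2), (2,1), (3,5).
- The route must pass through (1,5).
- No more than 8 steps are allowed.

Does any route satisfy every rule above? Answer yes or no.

The blocked cells wall (1,1) off from (2,5) completely — no sequence of moves reaches it at all, so no route can satisfy the rules.

no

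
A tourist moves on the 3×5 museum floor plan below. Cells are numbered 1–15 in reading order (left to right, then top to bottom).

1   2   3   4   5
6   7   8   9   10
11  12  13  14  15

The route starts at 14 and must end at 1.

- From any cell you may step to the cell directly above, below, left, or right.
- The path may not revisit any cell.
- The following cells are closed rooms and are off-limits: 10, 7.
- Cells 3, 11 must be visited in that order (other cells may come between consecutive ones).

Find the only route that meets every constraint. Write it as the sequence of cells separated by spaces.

14 9 4 3 8 13 12 11 6 1

The waypoints must appear in the order 3, 11, with no cell reused.
Route from 14: 2× up (reaching 4), left to 3, 2× down (reaching 13), 2× left (reaching 11), 2× up (reaching 1) — 9 moves in all.
Check: order respected (3 at step 3, 11 at step 7).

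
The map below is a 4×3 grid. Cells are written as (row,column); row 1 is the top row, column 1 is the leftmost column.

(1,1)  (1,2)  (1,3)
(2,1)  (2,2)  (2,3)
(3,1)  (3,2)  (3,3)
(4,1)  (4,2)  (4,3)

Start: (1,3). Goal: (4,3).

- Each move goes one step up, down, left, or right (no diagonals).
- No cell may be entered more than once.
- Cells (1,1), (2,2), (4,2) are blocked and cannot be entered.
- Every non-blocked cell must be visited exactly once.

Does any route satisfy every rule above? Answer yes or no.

Cell (1,2) has only one open neighbour but is neither the start nor the goal, so a Hamiltonian route would have to both enter and leave it through the same neighbour — impossible without revisiting.

no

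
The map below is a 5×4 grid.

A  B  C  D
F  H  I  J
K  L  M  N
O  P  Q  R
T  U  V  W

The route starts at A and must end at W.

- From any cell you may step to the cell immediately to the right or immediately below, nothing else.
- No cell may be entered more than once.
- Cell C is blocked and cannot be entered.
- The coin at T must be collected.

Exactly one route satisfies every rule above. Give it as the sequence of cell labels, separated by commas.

Moves only go right or down, so the column and row indices never decrease.
Route from A: down 4 to T, right 3 to W — 7 moves in all.
Check: all required cells visited.

A, F, K, O, T, U, V, W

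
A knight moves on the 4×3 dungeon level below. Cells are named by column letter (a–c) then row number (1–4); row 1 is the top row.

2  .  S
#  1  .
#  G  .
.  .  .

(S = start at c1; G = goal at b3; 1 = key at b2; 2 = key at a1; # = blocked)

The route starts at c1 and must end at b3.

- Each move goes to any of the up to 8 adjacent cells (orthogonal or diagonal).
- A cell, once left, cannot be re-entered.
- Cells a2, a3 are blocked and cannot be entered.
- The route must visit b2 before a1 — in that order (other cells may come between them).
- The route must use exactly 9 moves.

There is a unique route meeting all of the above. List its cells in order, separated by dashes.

c1 - b2 - a1 - b1 - c2 - c3 - c4 - b4 - a4 - b3

The waypoints must appear in the order b2, a1, with no cell reused.
Route from c1: down-left 1 to b2, up-left 1 to a1, right 1 to b1, down-right 1 to c2, down 2 to c4, left 2 to a4, up-right 1 to b3 — 9 moves in all.
Check: order respected (1 at step 1, 2 at step 2); 9 moves as required.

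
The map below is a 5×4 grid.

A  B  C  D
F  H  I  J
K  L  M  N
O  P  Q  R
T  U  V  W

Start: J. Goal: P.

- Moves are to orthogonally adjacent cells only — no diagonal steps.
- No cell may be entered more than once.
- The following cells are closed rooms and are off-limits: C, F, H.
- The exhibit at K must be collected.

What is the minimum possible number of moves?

Any route passes through K somewhere between J and P. Summing Manhattan distances along the two legs (J → K → P) gives a lower bound of 4 + 2 = 6 moves.
A route of 6 moves achieves this: J → N → M → L → K → O → P.
Since 6 matches the lower bound, it is optimal.

6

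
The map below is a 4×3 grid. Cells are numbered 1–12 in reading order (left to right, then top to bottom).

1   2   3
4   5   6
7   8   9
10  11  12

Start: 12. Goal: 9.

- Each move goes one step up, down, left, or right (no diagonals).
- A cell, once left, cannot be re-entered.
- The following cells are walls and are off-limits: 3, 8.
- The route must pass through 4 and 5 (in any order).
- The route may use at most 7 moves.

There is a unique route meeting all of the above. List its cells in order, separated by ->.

12 -> 11 -> 10 -> 7 -> 4 -> 5 -> 6 -> 9

The 7-move cap with required stops at 4, 5 leaves no slack for detours.
Route from 12: 2× left (reaching 10), 2× up (reaching 4), 2× right (reaching 6), down to 9 — 7 moves in all.
Check: all required cells visited; 7 ≤ 7 moves.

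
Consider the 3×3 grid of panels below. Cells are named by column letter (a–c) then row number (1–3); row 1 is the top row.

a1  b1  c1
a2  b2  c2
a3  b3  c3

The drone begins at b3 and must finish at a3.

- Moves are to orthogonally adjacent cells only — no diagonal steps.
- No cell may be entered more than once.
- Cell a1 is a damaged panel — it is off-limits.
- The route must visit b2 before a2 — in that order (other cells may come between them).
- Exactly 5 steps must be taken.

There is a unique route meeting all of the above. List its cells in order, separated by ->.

The waypoints must appear in the order b2, a2, with no cell reused.
Route from b3: right to c3, up to c2, 2× left (reaching a2), down to a3 — 5 moves in all.
Check: order respected (b2 at step 3, a2 at step 4); 5 moves as required.

b3 -> c3 -> c2 -> b2 -> a2 -> a3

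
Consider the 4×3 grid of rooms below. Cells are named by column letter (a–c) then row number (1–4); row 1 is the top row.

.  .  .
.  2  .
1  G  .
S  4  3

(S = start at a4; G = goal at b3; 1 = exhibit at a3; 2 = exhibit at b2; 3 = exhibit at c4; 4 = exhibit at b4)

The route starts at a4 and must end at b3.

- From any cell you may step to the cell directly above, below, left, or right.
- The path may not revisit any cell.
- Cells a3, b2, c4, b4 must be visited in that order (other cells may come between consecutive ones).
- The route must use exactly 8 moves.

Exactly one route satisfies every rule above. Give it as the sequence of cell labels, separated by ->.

The waypoints must appear in the order a3, b2, c4, b4, with no cell reused.
Route from a4: 2× up (reaching a2), 2× right (reaching c2), 2× down (reaching c4), left to b4, up to b3 — 8 moves in all.
Check: order respected (1 at step 1, 2 at step 3, 3 at step 6, 4 at step 7); 8 moves as required.

a4 -> a3 -> a2 -> b2 -> c2 -> c3 -> c4 -> b4 -> b3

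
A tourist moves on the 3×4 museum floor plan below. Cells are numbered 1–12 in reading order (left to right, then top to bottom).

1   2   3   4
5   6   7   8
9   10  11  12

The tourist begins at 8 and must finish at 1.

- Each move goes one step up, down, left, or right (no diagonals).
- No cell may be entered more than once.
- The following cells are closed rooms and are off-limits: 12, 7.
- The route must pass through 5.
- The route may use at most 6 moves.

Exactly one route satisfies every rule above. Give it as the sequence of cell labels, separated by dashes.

8 - 4 - 3 - 2 - 6 - 5 - 1

Any route must reach 5 and still end at 1 within 6 moves, so the order of the required stops is forced.
Route from 8: up 1 to 4, left 2 to 2, down 1 to 6, left 1 to 5, up 1 to 1 — 6 moves in all.
Check: all required cells visited; 6 ≤ 6 moves.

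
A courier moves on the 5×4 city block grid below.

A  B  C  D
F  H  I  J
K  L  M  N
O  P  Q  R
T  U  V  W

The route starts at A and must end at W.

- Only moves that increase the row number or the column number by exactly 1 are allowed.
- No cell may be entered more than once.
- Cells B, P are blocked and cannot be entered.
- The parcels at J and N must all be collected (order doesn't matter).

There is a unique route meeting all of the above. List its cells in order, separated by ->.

A -> F -> H -> I -> J -> N -> R -> W

Moves only go right or down, so the column and row indices never decrease.
Route from A: down 1 to F, right 3 to J, down 3 to W — 7 moves in all.
Check: all required cells visited.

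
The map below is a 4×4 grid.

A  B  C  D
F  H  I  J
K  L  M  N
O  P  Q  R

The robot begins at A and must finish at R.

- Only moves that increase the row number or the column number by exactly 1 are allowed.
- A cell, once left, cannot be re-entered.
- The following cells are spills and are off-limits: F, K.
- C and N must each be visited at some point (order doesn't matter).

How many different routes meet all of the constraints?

A right/down-only route from A to R makes exactly 3 down-moves and 3 right-moves in some order.
With no other constraints that would be C(6,3) = 20 routes.
A monotone route can only reach the required cells in the order C, N, so split there and multiply the segment counts (each segment already excludes blocked cells): A→C: 1; C→N: 3; N→R: 1; product = 3.
That gives 3 routes.

3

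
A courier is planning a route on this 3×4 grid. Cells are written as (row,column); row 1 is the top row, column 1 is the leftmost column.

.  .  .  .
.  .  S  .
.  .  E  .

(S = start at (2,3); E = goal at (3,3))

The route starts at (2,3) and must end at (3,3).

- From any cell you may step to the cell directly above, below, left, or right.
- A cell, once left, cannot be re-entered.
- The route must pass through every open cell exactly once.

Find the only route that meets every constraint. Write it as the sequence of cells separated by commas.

(2,3), (2,2), (3,2), (3,1), (2,1), (1,1), (1,2), (1,3), (1,4), (2,4), (3,4), (3,3)

Need to visit all 12 open cells exactly once, starting at (2,3) and ending at (3,3).
Cell (3,1) has only two open neighbours ((2,1) and (3,2)), so the path must pass straight through it: one of those is the cell it's entered from and the other is where it exits.
Route from (2,3): left 1 to (2,2), down 1 to (3,2), left 1 to (3,1), up 2 to (1,1), right 3 to (1,4), down 2 to (3,4), left 1 to (3,3) — 11 moves in all.
Check: all 12 open cells covered.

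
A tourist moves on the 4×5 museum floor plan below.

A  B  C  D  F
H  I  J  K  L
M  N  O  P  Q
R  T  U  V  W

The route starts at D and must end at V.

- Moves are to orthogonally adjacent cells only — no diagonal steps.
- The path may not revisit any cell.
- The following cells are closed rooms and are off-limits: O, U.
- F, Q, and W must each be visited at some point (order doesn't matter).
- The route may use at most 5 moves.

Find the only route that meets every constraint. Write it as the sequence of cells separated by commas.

Any route must reach F, Q, and W and still end at V within 5 moves, so the order of the required stops is forced.
Route from D: right 1 to F, down 3 to W, left 1 to V — 5 moves in all.
Check: all required cells visited; 5 ≤ 5 moves.

D, F, L, Q, W, V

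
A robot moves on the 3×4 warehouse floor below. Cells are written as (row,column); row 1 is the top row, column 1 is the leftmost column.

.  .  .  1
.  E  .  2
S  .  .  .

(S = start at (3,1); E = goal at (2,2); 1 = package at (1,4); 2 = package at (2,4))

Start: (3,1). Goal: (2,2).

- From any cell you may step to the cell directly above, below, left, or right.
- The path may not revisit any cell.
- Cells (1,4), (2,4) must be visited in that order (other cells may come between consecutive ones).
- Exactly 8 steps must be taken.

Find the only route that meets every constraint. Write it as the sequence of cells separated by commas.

(3,1), (2,1), (1,1), (1,2), (1,3), (1,4), (2,4), (2,3), (2,2)

The waypoints must appear in the order (1,4), (2,4), with no cell reused.
Route from (3,1): 2× up (reaching (1,1)), 3× right (reaching (1,4)), down to (2,4), 2× left (reaching (2,2)) — 8 moves in all.
Check: order respected (1 at step 5, 2 at step 6); 8 moves as required.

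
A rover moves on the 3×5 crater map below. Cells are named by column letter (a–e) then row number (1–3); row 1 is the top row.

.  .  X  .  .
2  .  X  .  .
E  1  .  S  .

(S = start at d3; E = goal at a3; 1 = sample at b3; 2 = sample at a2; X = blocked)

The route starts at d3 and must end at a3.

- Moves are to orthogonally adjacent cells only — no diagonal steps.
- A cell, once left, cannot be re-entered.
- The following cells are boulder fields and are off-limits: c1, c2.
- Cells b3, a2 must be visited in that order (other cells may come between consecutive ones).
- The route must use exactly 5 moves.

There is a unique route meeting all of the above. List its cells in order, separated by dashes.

The waypoints must appear in the order b3, a2, with no cell reused.
Route from d3: left 2 to b3, up 1 to b2, left 1 to a2, down 1 to a3 — 5 moves in all.
Check: order respected (1 at step 2, 2 at step 4); 5 moves as required.

d3 - c3 - b3 - b2 - a2 - a3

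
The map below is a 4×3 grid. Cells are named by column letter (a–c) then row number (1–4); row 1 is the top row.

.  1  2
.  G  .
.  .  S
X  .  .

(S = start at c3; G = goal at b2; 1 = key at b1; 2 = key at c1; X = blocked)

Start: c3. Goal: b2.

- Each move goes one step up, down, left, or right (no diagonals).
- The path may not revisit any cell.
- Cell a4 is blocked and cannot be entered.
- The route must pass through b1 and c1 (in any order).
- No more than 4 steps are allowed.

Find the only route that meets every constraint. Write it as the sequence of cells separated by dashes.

Any route must reach b1 and c1 and still end at b2 within 4 moves, so the order of the required stops is forced.
Route from c3: 2× up (reaching c1), left to b1, down to b2 — 4 moves in all.
Check: all required cells visited; 4 ≤ 4 moves.

c3 - c2 - c1 - b1 - b2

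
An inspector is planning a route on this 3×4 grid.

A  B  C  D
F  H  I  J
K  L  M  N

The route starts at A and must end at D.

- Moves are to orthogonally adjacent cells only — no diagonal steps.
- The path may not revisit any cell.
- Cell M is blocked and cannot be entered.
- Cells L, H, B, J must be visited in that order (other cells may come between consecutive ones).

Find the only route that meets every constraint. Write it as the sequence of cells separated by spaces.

A F K L H B C I J D

The waypoints must appear in the order L, H, B, J, with no cell reused.
Route from A: down 2 to K, right 1 to L, up 2 to B, right 1 to C, down 1 to I, right 1 to J, up 1 to D — 9 moves in all.
Check: order respected (L at step 3, H at step 4, B at step 5, J at step 8).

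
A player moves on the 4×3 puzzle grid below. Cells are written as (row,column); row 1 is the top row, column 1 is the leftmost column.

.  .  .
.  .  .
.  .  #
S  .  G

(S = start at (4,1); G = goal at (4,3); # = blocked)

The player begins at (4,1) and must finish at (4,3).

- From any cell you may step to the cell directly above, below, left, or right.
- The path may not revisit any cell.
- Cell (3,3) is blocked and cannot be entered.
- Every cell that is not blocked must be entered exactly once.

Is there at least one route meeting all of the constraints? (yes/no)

yes

One route that works: (4,1) → (3,1) → (2,1) → (1,1) → (1,2) → (1,3) → (2,3) → (2,2) → (3,2) → (4,2) → (4,3).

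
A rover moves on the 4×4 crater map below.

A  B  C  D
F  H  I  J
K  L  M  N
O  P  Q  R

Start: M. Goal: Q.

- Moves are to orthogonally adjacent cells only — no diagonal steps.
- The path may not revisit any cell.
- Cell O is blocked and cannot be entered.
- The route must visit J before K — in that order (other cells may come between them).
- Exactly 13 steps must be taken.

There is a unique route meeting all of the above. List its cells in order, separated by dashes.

M - N - J - D - C - I - H - B - A - F - K - L - P - Q

The waypoints must appear in the order J, K, with no cell reused.
Route from M: right 1 to N, up 2 to D, left 1 to C, down 1 to I, left 1 to H, up 1 to B, left 1 to A, down 2 to K, right 1 to L, down 1 to P, right 1 to Q — 13 moves in all.
Check: order respected (J at step 2, K at step 10); 13 moves as required.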